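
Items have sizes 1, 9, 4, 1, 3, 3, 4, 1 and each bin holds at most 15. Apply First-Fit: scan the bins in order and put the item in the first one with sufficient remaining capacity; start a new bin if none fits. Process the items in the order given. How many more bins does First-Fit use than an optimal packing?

First-Fit: [1,9,4,1] [3,3,4,1] → 2 bins.
Total size 26; any packing needs at least ⌈26/15⌉ = 2 bins.
So 2 is already optimal.

0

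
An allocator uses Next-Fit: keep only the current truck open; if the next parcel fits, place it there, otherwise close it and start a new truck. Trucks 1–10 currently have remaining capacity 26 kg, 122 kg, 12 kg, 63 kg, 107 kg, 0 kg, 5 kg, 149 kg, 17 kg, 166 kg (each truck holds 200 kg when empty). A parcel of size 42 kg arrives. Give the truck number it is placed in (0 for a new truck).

Next-Fit only looks at truck 10, which has 166 kg free.
42 kg fits there.

10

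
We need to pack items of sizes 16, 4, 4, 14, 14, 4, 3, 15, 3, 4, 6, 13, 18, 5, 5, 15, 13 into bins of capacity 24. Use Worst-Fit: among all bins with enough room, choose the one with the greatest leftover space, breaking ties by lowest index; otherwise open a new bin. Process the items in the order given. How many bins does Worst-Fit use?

8

16 → bin 1 (remaining 8)
4 → bin 1 (remaining 4)
4 → bin 1 (remaining 0)
14 → bin 2 (remaining 10)
14 → bin 3 (remaining 10)
4 → bin 2 (remaining 6)
3 → bin 3 (remaining 7)
15 → bin 4 (remaining 9)
3 → bin 4 (remaining 6)
4 → bin 3 (remaining 3)
6 → bin 2 (remaining 0)
13 → bin 5 (remaining 11)
18 → bin 6 (remaining 6)
5 → bin 5 (remaining 6)
5 → bin 4 (remaining 1)
15 → bin 7 (remaining 9)
13 → bin 8 (remaining 11)
Final bins: [16,4,4] [14,4,6] [14,3,4] [15,3,5] [13,5] [18] [15] [13].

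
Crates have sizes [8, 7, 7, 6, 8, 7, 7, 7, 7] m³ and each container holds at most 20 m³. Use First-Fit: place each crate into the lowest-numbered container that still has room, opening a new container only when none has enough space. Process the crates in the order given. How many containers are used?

4 containers

container 1: place 8 m³, 12 m³ left
container 1: place 7 m³, 5 m³ left
container 2: place 7 m³, 13 m³ left
container 2: place 6 m³, 7 m³ left
container 3: place 8 m³, 12 m³ left
container 2: place 7 m³, 0 m³ left
container 3: place 7 m³, 5 m³ left
container 4: place 7 m³, 13 m³ left
container 4: place 7 m³, 6 m³ left
Final containers: [8,7] [7,6,7] [8,7] [7,7].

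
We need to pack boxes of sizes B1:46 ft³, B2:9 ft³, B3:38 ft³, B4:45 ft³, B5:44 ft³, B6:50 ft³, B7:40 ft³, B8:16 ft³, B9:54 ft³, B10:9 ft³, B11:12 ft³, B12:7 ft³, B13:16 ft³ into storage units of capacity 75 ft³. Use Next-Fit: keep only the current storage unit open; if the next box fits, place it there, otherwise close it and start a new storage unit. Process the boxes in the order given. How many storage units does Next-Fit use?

8 storage units

Put B1 (46 ft³) in storage unit 1; 29 ft³ remain.
Put B2 (9 ft³) in storage unit 1; 20 ft³ remain.
Put B3 (38 ft³) in storage unit 2; 37 ft³ remain.
Put B4 (45 ft³) in storage unit 3; 30 ft³ remain.
Put B5 (44 ft³) in storage unit 4; 31 ft³ remain.
Put B6 (50 ft³) in storage unit 5; 25 ft³ remain.
Put B7 (40 ft³) in storage unit 6; 35 ft³ remain.
Put B8 (16 ft³) in storage unit 6; 19 ft³ remain.
Put B9 (54 ft³) in storage unit 7; 21 ft³ remain.
Put B10 (9 ft³) in storage unit 7; 12 ft³ remain.
Put B11 (12 ft³) in storage unit 7; 0 ft³ remain.
Put B12 (7 ft³) in storage unit 8; 68 ft³ remain.
Put B13 (16 ft³) in storage unit 8; 52 ft³ remain.
Final storage units: [46,9] [38] [45] [44] [50] [40,16] [54,9,12] [7,16].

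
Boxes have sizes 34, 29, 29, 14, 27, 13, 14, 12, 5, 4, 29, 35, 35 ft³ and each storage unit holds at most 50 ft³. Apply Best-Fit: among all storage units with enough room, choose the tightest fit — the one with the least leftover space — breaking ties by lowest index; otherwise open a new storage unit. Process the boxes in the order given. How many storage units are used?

7

34 ft³ → storage unit 1 (remaining 16 ft³)
29 ft³ → storage unit 2 (remaining 21 ft³)
29 ft³ → storage unit 3 (remaining 21 ft³)
14 ft³ → storage unit 1 (remaining 2 ft³)
27 ft³ → storage unit 4 (remaining 23 ft³)
13 ft³ → storage unit 2 (remaining 8 ft³)
14 ft³ → storage unit 3 (remaining 7 ft³)
12 ft³ → storage unit 4 (remaining 11 ft³)
5 ft³ → storage unit 3 (remaining 2 ft³)
4 ft³ → storage unit 2 (remaining 4 ft³)
29 ft³ → storage unit 5 (remaining 21 ft³)
35 ft³ → storage unit 6 (remaining 15 ft³)
35 ft³ → storage unit 7 (remaining 15 ft³)
Final storage units: [34,14] [29,13,4] [29,14,5] [27,12] [29] [35] [35].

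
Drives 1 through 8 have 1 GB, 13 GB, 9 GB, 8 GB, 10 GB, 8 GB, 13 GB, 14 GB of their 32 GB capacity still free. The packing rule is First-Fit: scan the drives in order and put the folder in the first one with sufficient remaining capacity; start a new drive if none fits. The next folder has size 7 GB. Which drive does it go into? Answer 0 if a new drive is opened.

Drives with room: drive 2 (13 GB), drive 3 (9 GB), drive 4 (8 GB), drive 5 (10 GB), drive 6 (8 GB), drive 7 (13 GB), drive 8 (14 GB).
The first with room is drive 2.

2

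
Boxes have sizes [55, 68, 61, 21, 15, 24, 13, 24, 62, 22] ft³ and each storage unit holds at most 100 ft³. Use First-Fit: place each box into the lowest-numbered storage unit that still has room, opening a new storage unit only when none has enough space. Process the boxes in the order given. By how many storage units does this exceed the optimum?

First-Fit: [55,21,15] [68,24] [61,13,24] [62,22] → 4 storage units.
Total size 365 ft³; any packing needs at least ⌈365/100⌉ = 4 storage units.
So 4 is already optimal.

0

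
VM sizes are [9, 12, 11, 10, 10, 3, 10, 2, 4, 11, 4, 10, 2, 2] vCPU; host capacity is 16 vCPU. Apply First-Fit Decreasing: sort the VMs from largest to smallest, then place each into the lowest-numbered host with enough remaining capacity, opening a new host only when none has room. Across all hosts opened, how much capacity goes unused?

Sorted descending: 12, 11, 11, 10, 10, 10, 10, 9, 4, 4, 3, 2, 2, 2.
host 1: place 12 vCPU, 4 vCPU left
host 2: place 11 vCPU, 5 vCPU left
host 3: place 11 vCPU, 5 vCPU left
host 4: place 10 vCPU, 6 vCPU left
host 5: place 10 vCPU, 6 vCPU left
host 6: place 10 vCPU, 6 vCPU left
host 7: place 10 vCPU, 6 vCPU left
host 8: place 9 vCPU, 7 vCPU left
host 1: place 4 vCPU, 0 vCPU left
host 2: place 4 vCPU, 1 vCPU left
host 3: place 3 vCPU, 2 vCPU left
host 3: place 2 vCPU, 0 vCPU left
host 4: place 2 vCPU, 4 vCPU left
host 4: place 2 vCPU, 2 vCPU left
8 hosts × 16 vCPU = 128 vCPU; used 100 vCPU; unused 28 vCPU.

28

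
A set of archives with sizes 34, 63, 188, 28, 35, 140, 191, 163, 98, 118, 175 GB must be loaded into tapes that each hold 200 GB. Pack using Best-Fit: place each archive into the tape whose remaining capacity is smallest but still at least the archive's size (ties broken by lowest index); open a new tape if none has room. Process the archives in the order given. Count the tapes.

8 tapes

Put 34 GB in tape 1; 166 GB remain.
Put 63 GB in tape 1; 103 GB remain.
Put 188 GB in tape 2; 12 GB remain.
Put 28 GB in tape 1; 75 GB remain.
Put 35 GB in tape 1; 40 GB remain.
Put 140 GB in tape 3; 60 GB remain.
Put 191 GB in tape 4; 9 GB remain.
Put 163 GB in tape 5; 37 GB remain.
Put 98 GB in tape 6; 102 GB remain.
Put 118 GB in tape 7; 82 GB remain.
Put 175 GB in tape 8; 25 GB remain.
Final tapes: [34,63,28,35] [188] [140] [191] [163] [98] [118] [175].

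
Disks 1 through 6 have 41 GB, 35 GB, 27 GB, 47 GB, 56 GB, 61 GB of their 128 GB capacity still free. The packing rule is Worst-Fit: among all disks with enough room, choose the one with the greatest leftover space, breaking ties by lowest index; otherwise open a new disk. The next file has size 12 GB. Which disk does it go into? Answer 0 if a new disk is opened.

Disks with room: disk 1 (41 GB), disk 2 (35 GB), disk 3 (27 GB), disk 4 (47 GB), disk 5 (56 GB), disk 6 (61 GB).
Most room is disk 6 with 61 GB free.

6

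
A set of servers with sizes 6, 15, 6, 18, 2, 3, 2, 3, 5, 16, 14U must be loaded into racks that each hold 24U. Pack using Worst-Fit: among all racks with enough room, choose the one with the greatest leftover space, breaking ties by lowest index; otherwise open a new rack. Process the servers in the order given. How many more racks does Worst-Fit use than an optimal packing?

Worst-Fit: [6,15,2] [6,18] [3,2,3,5] [16] [14] → 5 racks.
Total size 90U; any packing needs at least ⌈90/24⌉ = 4 racks.
An optimal packing achieves that bound: [18,6] [16,6,2] [15,5,3] [14,3,2] → 4 racks.
Excess: 5 − 4 = 1.

1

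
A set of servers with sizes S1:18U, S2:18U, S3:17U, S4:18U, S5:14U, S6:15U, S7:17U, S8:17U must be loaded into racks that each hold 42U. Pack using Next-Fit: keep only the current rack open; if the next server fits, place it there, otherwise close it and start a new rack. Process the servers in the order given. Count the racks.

4 racks

Put S1 (18U) in rack 1; 24U remain.
Put S2 (18U) in rack 1; 6U remain.
Put S3 (17U) in rack 2; 25U remain.
Put S4 (18U) in rack 2; 7U remain.
Put S5 (14U) in rack 3; 28U remain.
Put S6 (15U) in rack 3; 13U remain.
Put S7 (17U) in rack 4; 25U remain.
Put S8 (17U) in rack 4; 8U remain.
Final racks: [18,18] [17,18] [14,15] [17,17].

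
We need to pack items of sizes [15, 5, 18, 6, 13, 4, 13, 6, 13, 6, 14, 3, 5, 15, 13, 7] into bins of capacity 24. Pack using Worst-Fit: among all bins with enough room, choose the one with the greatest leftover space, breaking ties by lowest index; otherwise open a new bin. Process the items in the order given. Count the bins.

8 bins

Put 15 in bin 1; 9 remain.
Put 5 in bin 1; 4 remain.
Put 18 in bin 2; 6 remain.
Put 6 in bin 2; 0 remain.
Put 13 in bin 3; 11 remain.
Put 4 in bin 3; 7 remain.
Put 13 in bin 4; 11 remain.
Put 6 in bin 4; 5 remain.
Put 13 in bin 5; 11 remain.
Put 6 in bin 5; 5 remain.
Put 14 in bin 6; 10 remain.
Put 3 in bin 6; 7 remain.
Put 5 in bin 3; 2 remain.
Put 15 in bin 7; 9 remain.
Put 13 in bin 8; 11 remain.
Put 7 in bin 8; 4 remain.
Final bins: [15,5] [18,6] [13,4,5] [13,6] [13,6] [14,3] [15] [13,7].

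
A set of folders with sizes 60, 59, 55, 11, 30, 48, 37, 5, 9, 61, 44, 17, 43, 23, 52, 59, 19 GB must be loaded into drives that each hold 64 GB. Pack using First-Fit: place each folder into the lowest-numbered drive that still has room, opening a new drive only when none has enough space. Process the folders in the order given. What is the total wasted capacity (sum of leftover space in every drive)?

72

60 GB → drive 1 (remaining 4 GB)
59 GB → drive 2 (remaining 5 GB)
55 GB → drive 3 (remaining 9 GB)
11 GB → drive 4 (remaining 53 GB)
30 GB → drive 4 (remaining 23 GB)
48 GB → drive 5 (remaining 16 GB)
37 GB → drive 6 (remaining 27 GB)
5 GB → drive 2 (remaining 0 GB)
9 GB → drive 3 (remaining 0 GB)
61 GB → drive 7 (remaining 3 GB)
44 GB → drive 8 (remaining 20 GB)
17 GB → drive 4 (remaining 6 GB)
43 GB → drive 9 (remaining 21 GB)
23 GB → drive 6 (remaining 4 GB)
52 GB → drive 10 (remaining 12 GB)
59 GB → drive 11 (remaining 5 GB)
19 GB → drive 8 (remaining 1 GB)
11 drives × 64 GB = 704 GB; used 632 GB; unused 72 GB.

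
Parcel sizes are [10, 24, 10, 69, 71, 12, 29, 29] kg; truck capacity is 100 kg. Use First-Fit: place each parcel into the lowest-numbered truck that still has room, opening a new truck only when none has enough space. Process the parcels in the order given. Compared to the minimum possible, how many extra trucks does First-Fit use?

0

First-Fit: [10,24,10,12,29] [69,29] [71] → 3 trucks.
Total size 254 kg; any packing needs at least ⌈254/100⌉ = 3 trucks.
So 3 is already optimal.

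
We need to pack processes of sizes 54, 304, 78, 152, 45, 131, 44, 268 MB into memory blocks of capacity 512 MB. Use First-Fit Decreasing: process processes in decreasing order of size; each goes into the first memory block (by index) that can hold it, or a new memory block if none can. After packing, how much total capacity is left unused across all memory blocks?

Sorted descending: 304, 268, 152, 131, 78, 54, 45, 44.
304 MB → memory block 1 (remaining 208 MB)
268 MB → memory block 2 (remaining 244 MB)
152 MB → memory block 1 (remaining 56 MB)
131 MB → memory block 2 (remaining 113 MB)
78 MB → memory block 2 (remaining 35 MB)
54 MB → memory block 1 (remaining 2 MB)
45 MB → memory block 3 (remaining 467 MB)
44 MB → memory block 3 (remaining 423 MB)
3 memory blocks × 512 MB = 1536 MB; used 1076 MB; unused 460 MB.

460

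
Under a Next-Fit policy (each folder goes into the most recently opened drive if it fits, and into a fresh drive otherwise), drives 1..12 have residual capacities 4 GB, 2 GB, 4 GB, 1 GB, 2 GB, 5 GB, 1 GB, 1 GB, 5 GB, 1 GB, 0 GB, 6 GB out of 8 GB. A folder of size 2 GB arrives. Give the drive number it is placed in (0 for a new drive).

Next-Fit only looks at drive 12, which has 6 GB free.
2 GB fits there.

12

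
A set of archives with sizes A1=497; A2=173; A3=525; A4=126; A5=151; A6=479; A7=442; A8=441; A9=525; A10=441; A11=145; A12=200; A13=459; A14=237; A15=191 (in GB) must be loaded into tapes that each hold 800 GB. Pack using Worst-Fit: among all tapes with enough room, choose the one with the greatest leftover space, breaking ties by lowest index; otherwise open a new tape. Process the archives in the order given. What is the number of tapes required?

A1 (497 GB) → tape 1 (remaining 303 GB)
A2 (173 GB) → tape 1 (remaining 130 GB)
A3 (525 GB) → tape 2 (remaining 275 GB)
A4 (126 GB) → tape 2 (remaining 149 GB)
A5 (151 GB) → tape 3 (remaining 649 GB)
A6 (479 GB) → tape 3 (remaining 170 GB)
A7 (442 GB) → tape 4 (remaining 358 GB)
A8 (441 GB) → tape 5 (remaining 359 GB)
A9 (525 GB) → tape 6 (remaining 275 GB)
A10 (441 GB) → tape 7 (remaining 359 GB)
A11 (145 GB) → tape 5 (remaining 214 GB)
A12 (200 GB) → tape 7 (remaining 159 GB)
A13 (459 GB) → tape 8 (remaining 341 GB)
A14 (237 GB) → tape 4 (remaining 121 GB)
A15 (191 GB) → tape 8 (remaining 150 GB)

8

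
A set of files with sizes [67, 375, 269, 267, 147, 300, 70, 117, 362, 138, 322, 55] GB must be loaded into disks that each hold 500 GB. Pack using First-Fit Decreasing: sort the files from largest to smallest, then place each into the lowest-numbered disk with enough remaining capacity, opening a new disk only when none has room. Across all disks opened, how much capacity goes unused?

511

Sorted descending: 375, 362, 322, 300, 269, 267, 147, 138, 117, 70, 67, 55.
Put 375 GB in disk 1; 125 GB remain.
Put 362 GB in disk 2; 138 GB remain.
Put 322 GB in disk 3; 178 GB remain.
Put 300 GB in disk 4; 200 GB remain.
Put 269 GB in disk 5; 231 GB remain.
Put 267 GB in disk 6; 233 GB remain.
Put 147 GB in disk 3; 31 GB remain.
Put 138 GB in disk 2; 0 GB remain.
Put 117 GB in disk 1; 8 GB remain.
Put 70 GB in disk 4; 130 GB remain.
Put 67 GB in disk 4; 63 GB remain.
Put 55 GB in disk 4; 8 GB remain.
6 disks × 500 GB = 3000 GB; used 2489 GB; unused 511 GB.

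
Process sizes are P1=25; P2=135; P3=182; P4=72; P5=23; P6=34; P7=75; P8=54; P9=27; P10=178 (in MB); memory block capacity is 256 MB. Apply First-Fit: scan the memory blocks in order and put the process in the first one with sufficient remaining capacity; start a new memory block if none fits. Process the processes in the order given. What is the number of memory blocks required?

memory block 1: place P1 (25 MB), 231 MB left
memory block 1: place P2 (135 MB), 96 MB left
memory block 2: place P3 (182 MB), 74 MB left
memory block 1: place P4 (72 MB), 24 MB left
memory block 1: place P5 (23 MB), 1 MB left
memory block 2: place P6 (34 MB), 40 MB left
memory block 3: place P7 (75 MB), 181 MB left
memory block 3: place P8 (54 MB), 127 MB left
memory block 2: place P9 (27 MB), 13 MB left
memory block 4: place P10 (178 MB), 78 MB left

4 memory blocks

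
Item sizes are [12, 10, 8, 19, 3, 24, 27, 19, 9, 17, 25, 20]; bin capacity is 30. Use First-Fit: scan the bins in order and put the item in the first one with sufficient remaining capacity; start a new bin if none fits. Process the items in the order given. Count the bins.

12 → bin 1 (remaining 18)
10 → bin 1 (remaining 8)
8 → bin 1 (remaining 0)
19 → bin 2 (remaining 11)
3 → bin 2 (remaining 8)
24 → bin 3 (remaining 6)
27 → bin 4 (remaining 3)
19 → bin 5 (remaining 11)
9 → bin 5 (remaining 2)
17 → bin 6 (remaining 13)
25 → bin 7 (remaining 5)
20 → bin 8 (remaining 10)
Final bins: [12,10,8] [19,3] [24] [27] [19,9] [17] [25] [20].

8 bins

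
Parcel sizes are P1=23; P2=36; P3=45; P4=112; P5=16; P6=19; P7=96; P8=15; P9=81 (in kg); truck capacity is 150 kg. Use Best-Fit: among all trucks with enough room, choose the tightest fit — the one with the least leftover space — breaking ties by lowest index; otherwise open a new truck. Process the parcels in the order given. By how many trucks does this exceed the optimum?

1

Best-Fit: [23,36,45,15] [112,16,19] [96] [81] → 4 trucks.
Total size 443 kg; any packing needs at least ⌈443/150⌉ = 3 trucks.
An optimal packing achieves that bound: [112,36] [96,23,16,15] [81,45,19] → 3 trucks.
Excess: 4 − 3 = 1.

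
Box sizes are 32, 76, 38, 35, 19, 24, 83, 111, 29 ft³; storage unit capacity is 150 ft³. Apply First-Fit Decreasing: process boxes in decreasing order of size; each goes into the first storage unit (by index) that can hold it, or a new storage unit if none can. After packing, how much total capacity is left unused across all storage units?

Sorted descending: 111, 83, 76, 38, 35, 32, 29, 24, 19.
Put 111 ft³ in storage unit 1; 39 ft³ remain.
Put 83 ft³ in storage unit 2; 67 ft³ remain.
Put 76 ft³ in storage unit 3; 74 ft³ remain.
Put 38 ft³ in storage unit 1; 1 ft³ remain.
Put 35 ft³ in storage unit 2; 32 ft³ remain.
Put 32 ft³ in storage unit 2; 0 ft³ remain.
Put 29 ft³ in storage unit 3; 45 ft³ remain.
Put 24 ft³ in storage unit 3; 21 ft³ remain.
Put 19 ft³ in storage unit 3; 2 ft³ remain.
3 storage units × 150 ft³ = 450 ft³; used 447 ft³; unused 3 ft³.

3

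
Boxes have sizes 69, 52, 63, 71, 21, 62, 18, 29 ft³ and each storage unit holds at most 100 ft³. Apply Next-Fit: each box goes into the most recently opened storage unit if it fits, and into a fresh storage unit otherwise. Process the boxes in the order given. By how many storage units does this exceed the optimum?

Next-Fit: [69] [52] [63] [71,21] [62,18] [29] → 6 storage units.
5 boxes exceed 50 ft³ (half the capacity), and no two of those can share a storage unit, so at least 5 storage units are needed.
An optimal packing achieves that bound: [71,29] [69,21] [63,18] [62] [52] → 5 storage units.
Excess: 6 − 5 = 1.

1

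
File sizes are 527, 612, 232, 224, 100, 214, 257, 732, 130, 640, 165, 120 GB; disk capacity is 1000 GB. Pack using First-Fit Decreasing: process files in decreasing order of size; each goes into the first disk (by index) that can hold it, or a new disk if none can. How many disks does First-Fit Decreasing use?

5 disks

Sorted descending: 732, 640, 612, 527, 257, 232, 224, 214, 165, 130, 120, 100.
732 GB → disk 1 (remaining 268 GB)
640 GB → disk 2 (remaining 360 GB)
612 GB → disk 3 (remaining 388 GB)
527 GB → disk 4 (remaining 473 GB)
257 GB → disk 1 (remaining 11 GB)
232 GB → disk 2 (remaining 128 GB)
224 GB → disk 3 (remaining 164 GB)
214 GB → disk 4 (remaining 259 GB)
165 GB → disk 4 (remaining 94 GB)
130 GB → disk 3 (remaining 34 GB)
120 GB → disk 2 (remaining 8 GB)
100 GB → disk 5 (remaining 900 GB)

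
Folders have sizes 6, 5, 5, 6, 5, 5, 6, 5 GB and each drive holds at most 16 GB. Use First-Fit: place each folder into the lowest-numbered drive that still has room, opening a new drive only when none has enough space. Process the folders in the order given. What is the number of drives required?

drive 1: place 6 GB, 10 GB left
drive 1: place 5 GB, 5 GB left
drive 1: place 5 GB, 0 GB left
drive 2: place 6 GB, 10 GB left
drive 2: place 5 GB, 5 GB left
drive 2: place 5 GB, 0 GB left
drive 3: place 6 GB, 10 GB left
drive 3: place 5 GB, 5 GB left
Final drives: [6,5,5] [6,5,5] [6,5].

3 drives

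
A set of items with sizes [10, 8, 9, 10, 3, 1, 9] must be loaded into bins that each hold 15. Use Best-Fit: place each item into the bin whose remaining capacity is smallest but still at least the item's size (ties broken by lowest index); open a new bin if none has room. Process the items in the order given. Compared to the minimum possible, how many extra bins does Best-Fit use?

0

Best-Fit: [10,3,1] [8] [9] [10] [9] → 5 bins.
5 items exceed 7.5 (half the capacity), and no two of those can share a bin, so at least 5 bins are needed.
So 5 is already optimal.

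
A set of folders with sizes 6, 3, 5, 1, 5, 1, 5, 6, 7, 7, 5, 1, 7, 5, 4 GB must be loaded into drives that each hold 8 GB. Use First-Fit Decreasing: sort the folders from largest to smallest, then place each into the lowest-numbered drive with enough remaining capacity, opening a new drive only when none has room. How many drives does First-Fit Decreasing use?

Sorted descending: 7, 7, 7, 6, 6, 5, 5, 5, 5, 5, 4, 3, 1, 1, 1.
drive 1: place 7 GB, 1 GB left
drive 2: place 7 GB, 1 GB left
drive 3: place 7 GB, 1 GB left
drive 4: place 6 GB, 2 GB left
drive 5: place 6 GB, 2 GB left
drive 6: place 5 GB, 3 GB left
drive 7: place 5 GB, 3 GB left
drive 8: place 5 GB, 3 GB left
drive 9: place 5 GB, 3 GB left
drive 10: place 5 GB, 3 GB left
drive 11: place 4 GB, 4 GB left
drive 6: place 3 GB, 0 GB left
drive 1: place 1 GB, 0 GB left
drive 2: place 1 GB, 0 GB left
drive 3: place 1 GB, 0 GB left

11 drives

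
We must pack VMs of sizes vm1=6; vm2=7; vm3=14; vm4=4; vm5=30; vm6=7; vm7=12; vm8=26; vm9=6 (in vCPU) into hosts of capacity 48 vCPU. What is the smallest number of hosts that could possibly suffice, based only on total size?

Total size = 6 + 7 + 14 + 4 + 30 + 7 + 12 + 26 + 6 = 112 vCPU.
⌈112 / 48⌉ = 3.

3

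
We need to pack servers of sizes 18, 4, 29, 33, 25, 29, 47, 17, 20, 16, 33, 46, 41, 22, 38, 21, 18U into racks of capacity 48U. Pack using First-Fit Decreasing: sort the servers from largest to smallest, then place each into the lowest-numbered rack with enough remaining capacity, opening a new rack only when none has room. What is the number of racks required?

Sorted descending: 47, 46, 41, 38, 33, 33, 29, 29, 25, 22, 21, 20, 18, 18, 17, 16, 4.
Put 47U in rack 1; 1U remain.
Put 46U in rack 2; 2U remain.
Put 41U in rack 3; 7U remain.
Put 38U in rack 4; 10U remain.
Put 33U in rack 5; 15U remain.
Put 33U in rack 6; 15U remain.
Put 29U in rack 7; 19U remain.
Put 29U in rack 8; 19U remain.
Put 25U in rack 9; 23U remain.
Put 22U in rack 9; 1U remain.
Put 21U in rack 10; 27U remain.
Put 20U in rack 10; 7U remain.
Put 18U in rack 7; 1U remain.
Put 18U in rack 8; 1U remain.
Put 17U in rack 11; 31U remain.
Put 16U in rack 11; 15U remain.
Put 4U in rack 3; 3U remain.

11 racks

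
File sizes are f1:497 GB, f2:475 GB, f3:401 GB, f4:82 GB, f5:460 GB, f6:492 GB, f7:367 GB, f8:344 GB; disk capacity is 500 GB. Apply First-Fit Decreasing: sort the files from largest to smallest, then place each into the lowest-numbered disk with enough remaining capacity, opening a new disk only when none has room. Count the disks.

7 disks

Sorted descending: 497, 492, 475, 460, 401, 367, 344, 82.
Put 497 GB in disk 1; 3 GB remain.
Put 492 GB in disk 2; 8 GB remain.
Put 475 GB in disk 3; 25 GB remain.
Put 460 GB in disk 4; 40 GB remain.
Put 401 GB in disk 5; 99 GB remain.
Put 367 GB in disk 6; 133 GB remain.
Put 344 GB in disk 7; 156 GB remain.
Put 82 GB in disk 5; 17 GB remain.
Final disks: [497] [492] [475] [460] [401,82] [367] [344].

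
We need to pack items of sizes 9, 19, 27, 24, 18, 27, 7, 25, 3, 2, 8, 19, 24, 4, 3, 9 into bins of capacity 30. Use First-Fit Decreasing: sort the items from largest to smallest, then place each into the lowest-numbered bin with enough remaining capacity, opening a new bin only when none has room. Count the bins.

Sorted descending: 27, 27, 25, 24, 24, 19, 19, 18, 9, 9, 8, 7, 4, 3, 3, 2.
27 → bin 1 (remaining 3)
27 → bin 2 (remaining 3)
25 → bin 3 (remaining 5)
24 → bin 4 (remaining 6)
24 → bin 5 (remaining 6)
19 → bin 6 (remaining 11)
19 → bin 7 (remaining 11)
18 → bin 8 (remaining 12)
9 → bin 6 (remaining 2)
9 → bin 7 (remaining 2)
8 → bin 8 (remaining 4)
7 → bin 9 (remaining 23)
4 → bin 3 (remaining 1)
3 → bin 1 (remaining 0)
3 → bin 2 (remaining 0)
2 → bin 4 (remaining 4)
Final bins: [27,3] [27,3] [25,4] [24,2] [24] [19,9] [19,9] [18,8] [7].

9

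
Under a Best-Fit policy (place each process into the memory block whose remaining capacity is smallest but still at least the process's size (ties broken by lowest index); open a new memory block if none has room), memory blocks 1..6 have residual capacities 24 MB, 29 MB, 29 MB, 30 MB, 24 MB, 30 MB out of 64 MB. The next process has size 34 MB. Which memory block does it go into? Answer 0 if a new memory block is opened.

No memory block has ≥ 34 MB free, so a new memory block is opened.

0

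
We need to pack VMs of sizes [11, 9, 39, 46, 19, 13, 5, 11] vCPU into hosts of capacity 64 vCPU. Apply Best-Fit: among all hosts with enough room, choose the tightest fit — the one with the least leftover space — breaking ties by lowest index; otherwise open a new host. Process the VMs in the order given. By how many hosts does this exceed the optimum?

0

Best-Fit: [11,9,39,5] [46,13] [19,11] → 3 hosts.
Total size 153 vCPU; any packing needs at least ⌈153/64⌉ = 3 hosts.
So 3 is already optimal.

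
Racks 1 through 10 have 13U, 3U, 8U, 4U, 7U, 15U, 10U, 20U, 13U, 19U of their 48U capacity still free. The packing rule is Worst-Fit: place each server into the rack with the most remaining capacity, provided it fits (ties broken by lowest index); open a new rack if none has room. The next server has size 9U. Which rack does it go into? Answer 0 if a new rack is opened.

8

Racks with room: rack 1 (13U), rack 6 (15U), rack 7 (10U), rack 8 (20U), rack 9 (13U), rack 10 (19U).
Most room is rack 8 with 20U free.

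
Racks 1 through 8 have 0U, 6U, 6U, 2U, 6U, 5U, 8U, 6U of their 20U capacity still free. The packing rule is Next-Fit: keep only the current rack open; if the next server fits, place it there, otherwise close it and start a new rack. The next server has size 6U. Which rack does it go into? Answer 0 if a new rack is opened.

8

Next-Fit only looks at rack 8, which has 6U free.
6U fits there.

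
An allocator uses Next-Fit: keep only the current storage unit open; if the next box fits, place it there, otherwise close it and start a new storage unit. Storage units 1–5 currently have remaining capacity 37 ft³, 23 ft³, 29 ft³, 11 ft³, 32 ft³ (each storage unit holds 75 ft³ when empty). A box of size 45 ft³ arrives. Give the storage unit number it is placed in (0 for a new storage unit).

0

Next-Fit only looks at storage unit 5, which has 32 ft³ free.
45 ft³ does not fit, so a new storage unit is opened.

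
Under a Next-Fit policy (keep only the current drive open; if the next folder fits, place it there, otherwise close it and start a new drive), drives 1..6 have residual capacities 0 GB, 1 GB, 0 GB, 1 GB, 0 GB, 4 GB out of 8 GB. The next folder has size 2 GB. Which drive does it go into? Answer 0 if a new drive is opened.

6

Next-Fit only looks at drive 6, which has 4 GB free.
2 GB fits there.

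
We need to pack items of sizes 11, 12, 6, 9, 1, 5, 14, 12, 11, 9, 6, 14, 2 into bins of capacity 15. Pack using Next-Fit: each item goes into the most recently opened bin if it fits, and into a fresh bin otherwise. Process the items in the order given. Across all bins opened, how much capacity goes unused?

11 → bin 1 (remaining 4)
12 → bin 2 (remaining 3)
6 → bin 3 (remaining 9)
9 → bin 3 (remaining 0)
1 → bin 4 (remaining 14)
5 → bin 4 (remaining 9)
14 → bin 5 (remaining 1)
12 → bin 6 (remaining 3)
11 → bin 7 (remaining 4)
9 → bin 8 (remaining 6)
6 → bin 8 (remaining 0)
14 → bin 9 (remaining 1)
2 → bin 10 (remaining 13)
10 bins × 15 = 150; used 112; unused 38.

38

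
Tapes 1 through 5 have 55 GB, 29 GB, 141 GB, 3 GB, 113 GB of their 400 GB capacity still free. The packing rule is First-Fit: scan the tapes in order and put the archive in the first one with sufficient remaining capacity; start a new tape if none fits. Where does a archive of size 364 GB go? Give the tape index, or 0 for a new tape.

No tape has ≥ 364 GB free, so a new tape is opened.

0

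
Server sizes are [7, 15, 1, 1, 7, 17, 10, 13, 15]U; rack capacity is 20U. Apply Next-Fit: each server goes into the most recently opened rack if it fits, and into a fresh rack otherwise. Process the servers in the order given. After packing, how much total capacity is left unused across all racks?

54

rack 1: place 7U, 13U left
rack 2: place 15U, 5U left
rack 2: place 1U, 4U left
rack 2: place 1U, 3U left
rack 3: place 7U, 13U left
rack 4: place 17U, 3U left
rack 5: place 10U, 10U left
rack 6: place 13U, 7U left
rack 7: place 15U, 5U left
7 racks × 20U = 140U; used 86U; unused 54U.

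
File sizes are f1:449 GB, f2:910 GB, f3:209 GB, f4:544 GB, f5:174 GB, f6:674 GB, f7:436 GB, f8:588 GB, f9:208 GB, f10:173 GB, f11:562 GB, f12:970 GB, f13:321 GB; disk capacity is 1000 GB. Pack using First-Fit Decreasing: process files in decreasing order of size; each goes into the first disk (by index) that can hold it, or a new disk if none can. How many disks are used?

Sorted descending: 970, 910, 674, 588, 562, 544, 449, 436, 321, 209, 208, 174, 173.
Put 970 GB in disk 1; 30 GB remain.
Put 910 GB in disk 2; 90 GB remain.
Put 674 GB in disk 3; 326 GB remain.
Put 588 GB in disk 4; 412 GB remain.
Put 562 GB in disk 5; 438 GB remain.
Put 544 GB in disk 6; 456 GB remain.
Put 449 GB in disk 6; 7 GB remain.
Put 436 GB in disk 5; 2 GB remain.
Put 321 GB in disk 3; 5 GB remain.
Put 209 GB in disk 4; 203 GB remain.
Put 208 GB in disk 7; 792 GB remain.
Put 174 GB in disk 4; 29 GB remain.
Put 173 GB in disk 7; 619 GB remain.

7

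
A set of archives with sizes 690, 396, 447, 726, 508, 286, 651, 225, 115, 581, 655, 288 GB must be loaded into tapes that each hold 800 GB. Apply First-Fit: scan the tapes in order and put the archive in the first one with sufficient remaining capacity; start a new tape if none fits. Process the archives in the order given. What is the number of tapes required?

8

690 GB → tape 1 (remaining 110 GB)
396 GB → tape 2 (remaining 404 GB)
447 GB → tape 3 (remaining 353 GB)
726 GB → tape 4 (remaining 74 GB)
508 GB → tape 5 (remaining 292 GB)
286 GB → tape 2 (remaining 118 GB)
651 GB → tape 6 (remaining 149 GB)
225 GB → tape 3 (remaining 128 GB)
115 GB → tape 2 (remaining 3 GB)
581 GB → tape 7 (remaining 219 GB)
655 GB → tape 8 (remaining 145 GB)
288 GB → tape 5 (remaining 4 GB)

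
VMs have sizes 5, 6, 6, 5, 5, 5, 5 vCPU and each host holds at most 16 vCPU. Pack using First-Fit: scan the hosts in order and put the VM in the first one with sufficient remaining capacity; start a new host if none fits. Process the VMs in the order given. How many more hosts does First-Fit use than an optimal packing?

0

First-Fit: [5,6,5] [6,5,5] [5] → 3 hosts.
Total size 37 vCPU; any packing needs at least ⌈37/16⌉ = 3 hosts.
So 3 is already optimal.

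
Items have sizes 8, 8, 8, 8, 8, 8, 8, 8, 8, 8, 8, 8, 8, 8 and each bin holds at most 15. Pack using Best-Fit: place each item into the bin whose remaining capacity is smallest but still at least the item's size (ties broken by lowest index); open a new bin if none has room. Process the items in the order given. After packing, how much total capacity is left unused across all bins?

8 → bin 1 (remaining 7)
8 → bin 2 (remaining 7)
8 → bin 3 (remaining 7)
8 → bin 4 (remaining 7)
8 → bin 5 (remaining 7)
8 → bin 6 (remaining 7)
8 → bin 7 (remaining 7)
8 → bin 8 (remaining 7)
8 → bin 9 (remaining 7)
8 → bin 10 (remaining 7)
8 → bin 11 (remaining 7)
8 → bin 12 (remaining 7)
8 → bin 13 (remaining 7)
8 → bin 14 (remaining 7)
14 bins × 15 = 210; used 112; unused 98.

98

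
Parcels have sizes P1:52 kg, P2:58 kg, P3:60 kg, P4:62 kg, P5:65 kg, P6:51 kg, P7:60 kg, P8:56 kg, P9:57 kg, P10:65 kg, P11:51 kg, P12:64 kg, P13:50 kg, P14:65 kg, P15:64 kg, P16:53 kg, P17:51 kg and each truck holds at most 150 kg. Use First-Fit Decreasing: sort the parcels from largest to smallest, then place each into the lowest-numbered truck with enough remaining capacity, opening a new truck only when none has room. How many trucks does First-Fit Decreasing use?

9

Sorted descending: 65, 65, 65, 64, 64, 62, 60, 60, 58, 57, 56, 53, 52, 51, 51, 51, 50.
65 kg → truck 1 (remaining 85 kg)
65 kg → truck 1 (remaining 20 kg)
65 kg → truck 2 (remaining 85 kg)
64 kg → truck 2 (remaining 21 kg)
64 kg → truck 3 (remaining 86 kg)
62 kg → truck 3 (remaining 24 kg)
60 kg → truck 4 (remaining 90 kg)
60 kg → truck 4 (remaining 30 kg)
58 kg → truck 5 (remaining 92 kg)
57 kg → truck 5 (remaining 35 kg)
56 kg → truck 6 (remaining 94 kg)
53 kg → truck 6 (remaining 41 kg)
52 kg → truck 7 (remaining 98 kg)
51 kg → truck 7 (remaining 47 kg)
51 kg → truck 8 (remaining 99 kg)
51 kg → truck 8 (remaining 48 kg)
50 kg → truck 9 (remaining 100 kg)
Final trucks: [65,65] [65,64] [64,62] [60,60] [58,57] [56,53] [52,51] [51,51] [50].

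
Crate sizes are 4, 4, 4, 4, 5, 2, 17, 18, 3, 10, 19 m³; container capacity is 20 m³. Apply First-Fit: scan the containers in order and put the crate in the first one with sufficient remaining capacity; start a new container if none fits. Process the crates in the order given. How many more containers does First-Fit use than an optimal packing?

0

First-Fit: [4,4,4,4,2] [5,3,10] [17] [18] [19] → 5 containers.
Total size 90 m³; any packing needs at least ⌈90/20⌉ = 5 containers.
So 5 is already optimal.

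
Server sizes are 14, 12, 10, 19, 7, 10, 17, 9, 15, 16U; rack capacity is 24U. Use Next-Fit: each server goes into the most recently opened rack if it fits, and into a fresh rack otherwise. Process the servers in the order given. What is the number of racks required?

rack 1: place 14U, 10U left
rack 2: place 12U, 12U left
rack 2: place 10U, 2U left
rack 3: place 19U, 5U left
rack 4: place 7U, 17U left
rack 4: place 10U, 7U left
rack 5: place 17U, 7U left
rack 6: place 9U, 15U left
rack 6: place 15U, 0U left
rack 7: place 16U, 8U left

7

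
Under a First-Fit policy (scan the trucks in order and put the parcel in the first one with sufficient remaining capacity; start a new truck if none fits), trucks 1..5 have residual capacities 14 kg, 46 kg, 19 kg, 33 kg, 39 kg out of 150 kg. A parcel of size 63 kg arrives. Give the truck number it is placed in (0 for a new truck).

No truck has ≥ 63 kg free, so a new truck is opened.

0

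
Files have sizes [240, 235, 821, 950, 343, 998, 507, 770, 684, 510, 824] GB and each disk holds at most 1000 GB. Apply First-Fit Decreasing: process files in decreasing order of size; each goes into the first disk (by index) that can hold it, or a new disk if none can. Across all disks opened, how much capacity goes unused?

Sorted descending: 998, 950, 824, 821, 770, 684, 510, 507, 343, 240, 235.
disk 1: place 998 GB, 2 GB left
disk 2: place 950 GB, 50 GB left
disk 3: place 824 GB, 176 GB left
disk 4: place 821 GB, 179 GB left
disk 5: place 770 GB, 230 GB left
disk 6: place 684 GB, 316 GB left
disk 7: place 510 GB, 490 GB left
disk 8: place 507 GB, 493 GB left
disk 7: place 343 GB, 147 GB left
disk 6: place 240 GB, 76 GB left
disk 8: place 235 GB, 258 GB left
8 disks × 1000 GB = 8000 GB; used 6882 GB; unused 1118 GB.

1118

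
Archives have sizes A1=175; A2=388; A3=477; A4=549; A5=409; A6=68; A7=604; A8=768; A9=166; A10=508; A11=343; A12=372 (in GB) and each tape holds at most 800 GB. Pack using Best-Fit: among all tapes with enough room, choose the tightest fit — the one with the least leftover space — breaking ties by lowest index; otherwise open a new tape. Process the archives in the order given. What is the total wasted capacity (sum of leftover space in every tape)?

tape 1: place A1 (175 GB), 625 GB left
tape 1: place A2 (388 GB), 237 GB left
tape 2: place A3 (477 GB), 323 GB left
tape 3: place A4 (549 GB), 251 GB left
tape 4: place A5 (409 GB), 391 GB left
tape 1: place A6 (68 GB), 169 GB left
tape 5: place A7 (604 GB), 196 GB left
tape 6: place A8 (768 GB), 32 GB left
tape 1: place A9 (166 GB), 3 GB left
tape 7: place A10 (508 GB), 292 GB left
tape 4: place A11 (343 GB), 48 GB left
tape 8: place A12 (372 GB), 428 GB left
8 tapes × 800 GB = 6400 GB; used 4827 GB; unused 1573 GB.

1573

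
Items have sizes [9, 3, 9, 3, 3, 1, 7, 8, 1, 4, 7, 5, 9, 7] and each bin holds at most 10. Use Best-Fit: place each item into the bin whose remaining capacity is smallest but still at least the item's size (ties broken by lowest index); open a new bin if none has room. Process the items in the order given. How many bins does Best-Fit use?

bin 1: place 9, 1 left
bin 2: place 3, 7 left
bin 3: place 9, 1 left
bin 2: place 3, 4 left
bin 2: place 3, 1 left
bin 1: place 1, 0 left
bin 4: place 7, 3 left
bin 5: place 8, 2 left
bin 2: place 1, 0 left
bin 6: place 4, 6 left
bin 7: place 7, 3 left
bin 6: place 5, 1 left
bin 8: place 9, 1 left
bin 9: place 7, 3 left
Final bins: [9,1] [3,3,3,1] [9] [7] [8] [4,5] [7] [9] [7].

9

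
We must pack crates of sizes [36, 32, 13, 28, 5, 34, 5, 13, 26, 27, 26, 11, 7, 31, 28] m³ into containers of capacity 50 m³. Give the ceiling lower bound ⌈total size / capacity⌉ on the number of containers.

Total size = 36 + 32 + 13 + 28 + 5 + 34 + 5 + 13 + 26 + 27 + 26 + 11 + 7 + 31 + 28 = 322 m³.
⌈322 / 50⌉ = 7.

7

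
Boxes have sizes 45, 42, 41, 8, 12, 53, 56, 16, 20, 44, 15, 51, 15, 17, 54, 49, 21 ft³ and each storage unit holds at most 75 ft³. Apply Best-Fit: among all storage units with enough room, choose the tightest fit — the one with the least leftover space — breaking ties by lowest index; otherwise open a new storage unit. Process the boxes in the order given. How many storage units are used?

storage unit 1: place 45 ft³, 30 ft³ left
storage unit 2: place 42 ft³, 33 ft³ left
storage unit 3: place 41 ft³, 34 ft³ left
storage unit 1: place 8 ft³, 22 ft³ left
storage unit 1: place 12 ft³, 10 ft³ left
storage unit 4: place 53 ft³, 22 ft³ left
storage unit 5: place 56 ft³, 19 ft³ left
storage unit 5: place 16 ft³, 3 ft³ left
storage unit 4: place 20 ft³, 2 ft³ left
storage unit 6: place 44 ft³, 31 ft³ left
storage unit 6: place 15 ft³, 16 ft³ left
storage unit 7: place 51 ft³, 24 ft³ left
storage unit 6: place 15 ft³, 1 ft³ left
storage unit 7: place 17 ft³, 7 ft³ left
storage unit 8: place 54 ft³, 21 ft³ left
storage unit 9: place 49 ft³, 26 ft³ left
storage unit 8: place 21 ft³, 0 ft³ left

9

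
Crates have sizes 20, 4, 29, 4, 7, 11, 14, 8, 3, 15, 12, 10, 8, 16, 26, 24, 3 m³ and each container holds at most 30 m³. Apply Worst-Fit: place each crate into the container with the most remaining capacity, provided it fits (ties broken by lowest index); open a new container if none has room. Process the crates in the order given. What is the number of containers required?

9

container 1: place 20 m³, 10 m³ left
container 1: place 4 m³, 6 m³ left
container 2: place 29 m³, 1 m³ left
container 1: place 4 m³, 2 m³ left
container 3: place 7 m³, 23 m³ left
container 3: place 11 m³, 12 m³ left
container 4: place 14 m³, 16 m³ left
container 4: place 8 m³, 8 m³ left
container 3: place 3 m³, 9 m³ left
container 5: place 15 m³, 15 m³ left
container 5: place 12 m³, 3 m³ left
container 6: place 10 m³, 20 m³ left
container 6: place 8 m³, 12 m³ left
container 7: place 16 m³, 14 m³ left
container 8: place 26 m³, 4 m³ left
container 9: place 24 m³, 6 m³ left
container 7: place 3 m³, 11 m³ left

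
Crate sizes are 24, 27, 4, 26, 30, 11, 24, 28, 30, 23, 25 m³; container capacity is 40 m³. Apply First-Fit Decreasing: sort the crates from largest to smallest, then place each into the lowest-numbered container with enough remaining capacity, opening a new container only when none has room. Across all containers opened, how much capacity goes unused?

108

Sorted descending: 30, 30, 28, 27, 26, 25, 24, 24, 23, 11, 4.
Put 30 m³ in container 1; 10 m³ remain.
Put 30 m³ in container 2; 10 m³ remain.
Put 28 m³ in container 3; 12 m³ remain.
Put 27 m³ in container 4; 13 m³ remain.
Put 26 m³ in container 5; 14 m³ remain.
Put 25 m³ in container 6; 15 m³ remain.
Put 24 m³ in container 7; 16 m³ remain.
Put 24 m³ in container 8; 16 m³ remain.
Put 23 m³ in container 9; 17 m³ remain.
Put 11 m³ in container 3; 1 m³ remain.
Put 4 m³ in container 1; 6 m³ remain.
9 containers × 40 m³ = 360 m³; used 252 m³; unused 108 m³.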